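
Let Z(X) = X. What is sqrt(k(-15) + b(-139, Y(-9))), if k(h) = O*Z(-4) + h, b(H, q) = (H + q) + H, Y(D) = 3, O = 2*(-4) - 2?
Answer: 5*I*sqrt(10) ≈ 15.811*I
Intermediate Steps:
O = -10 (O = -8 - 2 = -10)
b(H, q) = q + 2*H
k(h) = 40 + h (k(h) = -10*(-4) + h = 40 + h)
sqrt(k(-15) + b(-139, Y(-9))) = sqrt((40 - 15) + (3 + 2*(-139))) = sqrt(25 + (3 - 278)) = sqrt(25 - 275) = sqrt(-250) = 5*I*sqrt(10)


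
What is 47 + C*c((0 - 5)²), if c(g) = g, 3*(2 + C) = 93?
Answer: 772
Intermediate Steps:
C = 29 (C = -2 + (⅓)*93 = -2 + 31 = 29)
47 + C*c((0 - 5)²) = 47 + 29*(0 - 5)² = 47 + 29*(-5)² = 47 + 29*25 = 47 + 725 = 772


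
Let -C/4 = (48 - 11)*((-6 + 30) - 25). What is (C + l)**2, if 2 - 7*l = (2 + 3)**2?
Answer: 1026169/49 ≈ 20942.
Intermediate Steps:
l = -23/7 (l = 2/7 - (2 + 3)**2/7 = 2/7 - 1/7*5**2 = 2/7 - 1/7*25 = 2/7 - 25/7 = -23/7 ≈ -3.2857)
C = 148 (C = -4*(48 - 11)*((-6 + 30) - 25) = -148*(24 - 25) = -148*(-1) = -4*(-37) = 148)
(C + l)**2 = (148 - 23/7)**2 = (1013/7)**2 = 1026169/49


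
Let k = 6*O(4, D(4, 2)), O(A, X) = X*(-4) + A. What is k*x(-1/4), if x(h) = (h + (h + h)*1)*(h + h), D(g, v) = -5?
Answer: 54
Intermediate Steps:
O(A, X) = A - 4*X (O(A, X) = -4*X + A = A - 4*X)
x(h) = 6*h² (x(h) = (h + (2*h)*1)*(2*h) = (h + 2*h)*(2*h) = (3*h)*(2*h) = 6*h²)
k = 144 (k = 6*(4 - 4*(-5)) = 6*(4 + 20) = 6*24 = 144)
k*x(-1/4) = 144*(6*(-1/4)²) = 144*(6*(-1*¼)²) = 144*(6*(-¼)²) = 144*(6*(1/16)) = 144*(3/8) = 54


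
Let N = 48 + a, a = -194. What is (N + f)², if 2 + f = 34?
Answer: 12996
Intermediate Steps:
f = 32 (f = -2 + 34 = 32)
N = -146 (N = 48 - 194 = -146)
(N + f)² = (-146 + 32)² = (-114)² = 12996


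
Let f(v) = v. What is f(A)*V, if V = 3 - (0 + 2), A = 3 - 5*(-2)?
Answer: 13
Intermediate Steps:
A = 13 (A = 3 + 10 = 13)
V = 1 (V = 3 - 1*2 = 3 - 2 = 1)
f(A)*V = 13*1 = 13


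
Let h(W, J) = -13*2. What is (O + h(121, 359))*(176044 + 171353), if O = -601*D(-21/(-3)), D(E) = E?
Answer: -1470531501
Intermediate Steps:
O = -4207 (O = -(-12621)/(-3) = -(-12621)*(-1)/3 = -601*7 = -4207)
h(W, J) = -26
(O + h(121, 359))*(176044 + 171353) = (-4207 - 26)*(176044 + 171353) = -4233*347397 = -1470531501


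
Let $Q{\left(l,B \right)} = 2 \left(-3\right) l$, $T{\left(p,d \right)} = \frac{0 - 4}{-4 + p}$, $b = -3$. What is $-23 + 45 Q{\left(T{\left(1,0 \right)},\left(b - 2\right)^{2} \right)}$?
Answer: $-383$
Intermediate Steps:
$T{\left(p,d \right)} = - \frac{4}{-4 + p}$
$Q{\left(l,B \right)} = - 6 l$
$-23 + 45 Q{\left(T{\left(1,0 \right)},\left(b - 2\right)^{2} \right)} = -23 + 45 \left(- 6 \left(- \frac{4}{-4 + 1}\right)\right) = -23 + 45 \left(- 6 \left(- \frac{4}{-3}\right)\right) = -23 + 45 \left(- 6 \left(\left(-4\right) \left(- \frac{1}{3}\right)\right)\right) = -23 + 45 \left(\left(-6\right) \frac{4}{3}\right) = -23 + 45 \left(-8\right) = -23 - 360 = -383$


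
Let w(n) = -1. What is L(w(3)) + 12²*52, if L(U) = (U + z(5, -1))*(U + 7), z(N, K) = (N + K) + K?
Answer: 7500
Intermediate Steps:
z(N, K) = N + 2*K (z(N, K) = (K + N) + K = N + 2*K)
L(U) = (3 + U)*(7 + U) (L(U) = (U + (5 + 2*(-1)))*(U + 7) = (U + (5 - 2))*(7 + U) = (U + 3)*(7 + U) = (3 + U)*(7 + U))
L(w(3)) + 12²*52 = (21 + (-1)² + 10*(-1)) + 12²*52 = (21 + 1 - 10) + 144*52 = 12 + 7488 = 7500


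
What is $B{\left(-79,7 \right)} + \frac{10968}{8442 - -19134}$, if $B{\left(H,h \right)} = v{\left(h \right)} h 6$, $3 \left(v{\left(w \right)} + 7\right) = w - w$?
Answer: $- \frac{337349}{1149} \approx -293.6$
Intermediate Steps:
$v{\left(w \right)} = -7$ ($v{\left(w \right)} = -7 + \frac{w - w}{3} = -7 + \frac{1}{3} \cdot 0 = -7 + 0 = -7$)
$B{\left(H,h \right)} = - 42 h$ ($B{\left(H,h \right)} = - 7 h 6 = - 42 h$)
$B{\left(-79,7 \right)} + \frac{10968}{8442 - -19134} = \left(-42\right) 7 + \frac{10968}{8442 - -19134} = -294 + \frac{10968}{8442 + 19134} = -294 + \frac{10968}{27576} = -294 + 10968 \cdot \frac{1}{27576} = -294 + \frac{457}{1149} = - \frac{337349}{1149}$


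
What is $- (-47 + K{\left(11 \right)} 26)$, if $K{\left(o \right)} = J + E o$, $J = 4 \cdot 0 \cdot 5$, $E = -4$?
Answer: $1191$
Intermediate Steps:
$J = 0$ ($J = 0 \cdot 5 = 0$)
$K{\left(o \right)} = - 4 o$ ($K{\left(o \right)} = 0 - 4 o = - 4 o$)
$- (-47 + K{\left(11 \right)} 26) = - (-47 + \left(-4\right) 11 \cdot 26) = - (-47 - 1144) = \left(-1\right) \left(-1191\right) = 1191$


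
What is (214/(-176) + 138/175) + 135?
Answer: 2072419/15400 ≈ 134.57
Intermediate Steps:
(214/(-176) + 138/175) + 135 = (214*(-1/176) + 138*(1/175)) + 135 = (-107/88 + 138/175) + 135 = -6581/15400 + 135 = 2072419/15400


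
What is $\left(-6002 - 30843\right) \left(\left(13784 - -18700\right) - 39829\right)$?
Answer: $270626525$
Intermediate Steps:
$\left(-6002 - 30843\right) \left(\left(13784 - -18700\right) - 39829\right) = - 36845 \left(\left(13784 + 18700\right) - 39829\right) = - 36845 \left(32484 - 39829\right) = \left(-36845\right) \left(-7345\right) = 270626525$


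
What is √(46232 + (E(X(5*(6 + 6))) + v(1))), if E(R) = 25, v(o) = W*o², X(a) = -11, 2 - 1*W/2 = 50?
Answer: 3*√5129 ≈ 214.85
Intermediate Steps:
W = -96 (W = 4 - 2*50 = 4 - 100 = -96)
v(o) = -96*o²
√(46232 + (E(X(5*(6 + 6))) + v(1))) = √(46232 + (25 - 96*1²)) = √(46232 + (25 - 96*1)) = √(46232 + (25 - 96)) = √(46232 - 71) = √46161 = 3*√5129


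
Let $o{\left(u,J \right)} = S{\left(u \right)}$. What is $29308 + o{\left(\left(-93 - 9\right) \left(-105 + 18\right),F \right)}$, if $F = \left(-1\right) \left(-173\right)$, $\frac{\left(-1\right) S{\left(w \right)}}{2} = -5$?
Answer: $29318$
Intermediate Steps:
$S{\left(w \right)} = 10$ ($S{\left(w \right)} = \left(-2\right) \left(-5\right) = 10$)
$F = 173$
$o{\left(u,J \right)} = 10$
$29308 + o{\left(\left(-93 - 9\right) \left(-105 + 18\right),F \right)} = 29308 + 10 = 29318$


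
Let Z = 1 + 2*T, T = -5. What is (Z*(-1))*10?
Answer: 90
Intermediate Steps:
Z = -9 (Z = 1 + 2*(-5) = 1 - 10 = -9)
(Z*(-1))*10 = -9*(-1)*10 = 9*10 = 90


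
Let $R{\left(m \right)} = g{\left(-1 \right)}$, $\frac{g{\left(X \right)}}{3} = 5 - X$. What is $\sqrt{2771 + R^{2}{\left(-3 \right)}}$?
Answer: $\sqrt{3095} \approx 55.633$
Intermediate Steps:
$g{\left(X \right)} = 15 - 3 X$ ($g{\left(X \right)} = 3 \left(5 - X\right) = 15 - 3 X$)
$R{\left(m \right)} = 18$ ($R{\left(m \right)} = 15 - -3 = 15 + 3 = 18$)
$\sqrt{2771 + R^{2}{\left(-3 \right)}} = \sqrt{2771 + 18^{2}} = \sqrt{2771 + 324} = \sqrt{3095}$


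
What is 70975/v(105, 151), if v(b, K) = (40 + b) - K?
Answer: -70975/6 ≈ -11829.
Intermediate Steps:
v(b, K) = 40 + b - K
70975/v(105, 151) = 70975/(40 + 105 - 1*151) = 70975/(40 + 105 - 151) = 70975/(-6) = 70975*(-⅙) = -70975/6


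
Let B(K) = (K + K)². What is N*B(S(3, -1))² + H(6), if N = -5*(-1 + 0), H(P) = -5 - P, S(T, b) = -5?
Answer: 49989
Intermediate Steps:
B(K) = 4*K² (B(K) = (2*K)² = 4*K²)
N = 5 (N = -5*(-1) = 5)
N*B(S(3, -1))² + H(6) = 5*(4*(-5)²)² + (-5 - 1*6) = 5*(4*25)² + (-5 - 6) = 5*100² - 11 = 5*10000 - 11 = 50000 - 11 = 49989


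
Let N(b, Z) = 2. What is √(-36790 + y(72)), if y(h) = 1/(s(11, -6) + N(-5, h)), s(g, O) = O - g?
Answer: I*√8277765/15 ≈ 191.81*I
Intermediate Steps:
y(h) = -1/15 (y(h) = 1/((-6 - 1*11) + 2) = 1/((-6 - 11) + 2) = 1/(-17 + 2) = 1/(-15) = -1/15)
√(-36790 + y(72)) = √(-36790 - 1/15) = √(-551851/15) = I*√8277765/15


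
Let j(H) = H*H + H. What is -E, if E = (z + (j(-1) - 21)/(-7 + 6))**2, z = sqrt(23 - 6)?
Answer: -(21 + sqrt(17))**2 ≈ -631.17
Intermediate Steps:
j(H) = H + H**2 (j(H) = H**2 + H = H + H**2)
z = sqrt(17) ≈ 4.1231
E = (21 + sqrt(17))**2 (E = (sqrt(17) + (-(1 - 1) - 21)/(-7 + 6))**2 = (sqrt(17) + (-1*0 - 21)/(-1))**2 = (sqrt(17) + (0 - 21)*(-1))**2 = (sqrt(17) - 21*(-1))**2 = (sqrt(17) + 21)**2 = (21 + sqrt(17))**2 ≈ 631.17)
-E = -(21 + sqrt(17))**2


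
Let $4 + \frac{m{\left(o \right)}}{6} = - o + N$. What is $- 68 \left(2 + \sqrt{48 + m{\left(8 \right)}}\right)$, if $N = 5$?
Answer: $-136 - 68 \sqrt{6} \approx -302.57$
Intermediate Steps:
$m{\left(o \right)} = 6 - 6 o$ ($m{\left(o \right)} = -24 + 6 \left(- o + 5\right) = -24 + 6 \left(5 - o\right) = -24 - \left(-30 + 6 o\right) = 6 - 6 o$)
$- 68 \left(2 + \sqrt{48 + m{\left(8 \right)}}\right) = - 68 \left(2 + \sqrt{48 + \left(6 - 48\right)}\right) = - 68 \left(2 + \sqrt{48 - 42}\right) = - 68 \left(2 + \sqrt{6}\right) = -136 - 68 \sqrt{6}$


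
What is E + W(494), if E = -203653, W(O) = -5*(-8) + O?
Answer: -203119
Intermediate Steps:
W(O) = 40 + O
E + W(494) = -203653 + (40 + 494) = -203653 + 534 = -203119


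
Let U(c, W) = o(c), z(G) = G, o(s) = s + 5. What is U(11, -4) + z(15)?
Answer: 31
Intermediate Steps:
o(s) = 5 + s
U(c, W) = 5 + c
U(11, -4) + z(15) = (5 + 11) + 15 = 16 + 15 = 31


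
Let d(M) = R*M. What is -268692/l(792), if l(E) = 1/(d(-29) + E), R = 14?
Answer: -103715112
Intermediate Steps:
d(M) = 14*M
l(E) = 1/(-406 + E) (l(E) = 1/(14*(-29) + E) = 1/(-406 + E))
-268692/l(792) = -268692/(1/(-406 + 792)) = -268692/(1/386) = -268692/1/386 = -268692*386 = -103715112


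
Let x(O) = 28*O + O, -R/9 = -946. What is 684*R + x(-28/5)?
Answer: 29117068/5 ≈ 5.8234e+6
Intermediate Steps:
R = 8514 (R = -9*(-946) = 8514)
x(O) = 29*O
684*R + x(-28/5) = 684*8514 + 29*(-28/5) = 5823576 + 29*(-28/5) = 5823576 - 812/5 = 29117068/5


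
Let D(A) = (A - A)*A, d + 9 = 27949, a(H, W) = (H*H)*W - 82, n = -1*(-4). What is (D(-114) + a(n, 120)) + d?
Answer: 29778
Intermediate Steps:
n = 4
a(H, W) = -82 + W*H² (a(H, W) = H²*W - 82 = W*H² - 82 = -82 + W*H²)
d = 27940 (d = -9 + 27949 = 27940)
D(A) = 0 (D(A) = 0*A = 0)
(D(-114) + a(n, 120)) + d = (0 + (-82 + 120*4²)) + 27940 = (0 + (-82 + 120*16)) + 27940 = (0 + (-82 + 1920)) + 27940 = (0 + 1838) + 27940 = 1838 + 27940 = 29778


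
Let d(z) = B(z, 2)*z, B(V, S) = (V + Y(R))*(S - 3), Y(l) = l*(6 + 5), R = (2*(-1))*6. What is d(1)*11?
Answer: 1441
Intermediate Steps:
R = -12 (R = -2*6 = -12)
Y(l) = 11*l (Y(l) = l*11 = 11*l)
B(V, S) = (-132 + V)*(-3 + S) (B(V, S) = (V + 11*(-12))*(S - 3) = (V - 132)*(-3 + S) = (-132 + V)*(-3 + S))
d(z) = z*(132 - z) (d(z) = (396 - 132*2 - 3*z + 2*z)*z = (396 - 264 - 3*z + 2*z)*z = (132 - z)*z = z*(132 - z))
d(1)*11 = (1*(132 - 1*1))*11 = (1*(132 - 1))*11 = (1*131)*11 = 131*11 = 1441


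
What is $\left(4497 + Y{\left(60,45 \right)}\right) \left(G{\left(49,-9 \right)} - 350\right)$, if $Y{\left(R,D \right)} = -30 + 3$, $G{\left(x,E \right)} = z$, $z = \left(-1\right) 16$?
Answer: $-1636020$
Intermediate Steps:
$z = -16$
$G{\left(x,E \right)} = -16$
$Y{\left(R,D \right)} = -27$
$\left(4497 + Y{\left(60,45 \right)}\right) \left(G{\left(49,-9 \right)} - 350\right) = \left(4497 - 27\right) \left(-16 - 350\right) = 4470 \left(-366\right) = -1636020$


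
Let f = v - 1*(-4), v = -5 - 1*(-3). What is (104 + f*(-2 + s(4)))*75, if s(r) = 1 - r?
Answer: 7050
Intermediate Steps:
v = -2 (v = -5 + 3 = -2)
f = 2 (f = -2 - 1*(-4) = -2 + 4 = 2)
(104 + f*(-2 + s(4)))*75 = (104 + 2*(-2 + (1 - 1*4)))*75 = (104 + 2*(-2 + (1 - 4)))*75 = (104 + 2*(-2 - 3))*75 = (104 + 2*(-5))*75 = (104 - 10)*75 = 94*75 = 7050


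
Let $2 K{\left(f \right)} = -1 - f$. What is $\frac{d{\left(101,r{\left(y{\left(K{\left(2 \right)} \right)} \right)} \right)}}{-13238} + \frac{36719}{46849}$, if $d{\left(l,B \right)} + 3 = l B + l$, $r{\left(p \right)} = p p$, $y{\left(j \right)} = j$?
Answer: $\frac{1883393939}{2480748248} \approx 0.7592$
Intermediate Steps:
$K{\left(f \right)} = - \frac{1}{2} - \frac{f}{2}$ ($K{\left(f \right)} = \frac{-1 - f}{2} = - \frac{1}{2} - \frac{f}{2}$)
$r{\left(p \right)} = p^{2}$
$d{\left(l,B \right)} = -3 + l + B l$ ($d{\left(l,B \right)} = -3 + \left(l B + l\right) = -3 + \left(B l + l\right) = -3 + \left(l + B l\right) = -3 + l + B l$)
$\frac{d{\left(101,r{\left(y{\left(K{\left(2 \right)} \right)} \right)} \right)}}{-13238} + \frac{36719}{46849} = \frac{-3 + 101 + \left(- \frac{1}{2} - 1\right)^{2} \cdot 101}{-13238} + \frac{36719}{46849} = \left(-3 + 101 + \left(- \frac{1}{2} - 1\right)^{2} \cdot 101\right) \left(- \frac{1}{13238}\right) + 36719 \cdot \frac{1}{46849} = \left(-3 + 101 + \left(- \frac{3}{2}\right)^{2} \cdot 101\right) \left(- \frac{1}{13238}\right) + \frac{36719}{46849} = \left(-3 + 101 + \frac{9}{4} \cdot 101\right) \left(- \frac{1}{13238}\right) + \frac{36719}{46849} = \left(-3 + 101 + \frac{909}{4}\right) \left(- \frac{1}{13238}\right) + \frac{36719}{46849} = \frac{1301}{4} \left(- \frac{1}{13238}\right) + \frac{36719}{46849} = - \frac{1301}{52952} + \frac{36719}{46849} = \frac{1883393939}{2480748248}$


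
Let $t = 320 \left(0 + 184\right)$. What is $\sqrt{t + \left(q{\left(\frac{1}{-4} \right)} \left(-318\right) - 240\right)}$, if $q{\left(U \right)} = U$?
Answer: $\frac{\sqrt{234878}}{2} \approx 242.32$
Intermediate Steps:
$t = 58880$ ($t = 320 \cdot 184 = 58880$)
$\sqrt{t + \left(q{\left(\frac{1}{-4} \right)} \left(-318\right) - 240\right)} = \sqrt{58880 - \left(240 - \frac{1}{-4} \left(-318\right)\right)} = \sqrt{58880 - \frac{321}{2}} = \sqrt{\frac{117439}{2}} = \frac{\sqrt{234878}}{2}$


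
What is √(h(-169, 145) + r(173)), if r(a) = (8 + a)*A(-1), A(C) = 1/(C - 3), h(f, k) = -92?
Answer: 3*I*√61/2 ≈ 11.715*I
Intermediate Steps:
A(C) = 1/(-3 + C)
r(a) = -2 - a/4 (r(a) = (8 + a)/(-3 - 1) = (8 + a)/(-4) = (8 + a)*(-¼) = -2 - a/4)
√(h(-169, 145) + r(173)) = √(-92 + (-2 - ¼*173)) = √(-92 + (-2 - 173/4)) = √(-92 - 181/4) = √(-549/4) = 3*I*√61/2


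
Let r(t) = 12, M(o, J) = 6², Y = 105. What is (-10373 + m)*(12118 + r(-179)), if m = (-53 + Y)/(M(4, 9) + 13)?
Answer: -6164769250/49 ≈ -1.2581e+8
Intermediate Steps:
M(o, J) = 36
m = 52/49 (m = (-53 + 105)/(36 + 13) = 52/49 ≈ 1.0612)
(-10373 + m)*(12118 + r(-179)) = (-10373 + 52/49)*(12118 + 12) = -508225/49*12130 = -6164769250/49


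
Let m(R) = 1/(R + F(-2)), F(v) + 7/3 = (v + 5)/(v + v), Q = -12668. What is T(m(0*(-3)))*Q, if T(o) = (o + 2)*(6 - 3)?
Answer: -2356248/37 ≈ -63682.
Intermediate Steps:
F(v) = -7/3 + (5 + v)/(2*v) (F(v) = -7/3 + (v + 5)/(v + v) = -7/3 + (5 + v)/((2*v)) = -7/3 + (5 + v)*(1/(2*v)) = -7/3 + (5 + v)/(2*v))
m(R) = 1/(-37/12 + R) (m(R) = 1/(R + (⅙)*(15 - 11*(-2))/(-2)) = 1/(R + (⅙)*(-½)*(15 + 22)) = 1/(R + (⅙)*(-½)*37) = 1/(R - 37/12) = 1/(-37/12 + R))
T(o) = 6 + 3*o (T(o) = (2 + o)*3 = 6 + 3*o)
T(m(0*(-3)))*Q = (6 + 3*(12/(-37 + 12*(0*(-3)))))*(-12668) = (6 + 3*(12/(-37 + 12*0)))*(-12668) = (6 + 3*(12/(-37 + 0)))*(-12668) = (6 + 3*(12/(-37)))*(-12668) = (6 + 3*(12*(-1/37)))*(-12668) = (6 + 3*(-12/37))*(-12668) = (6 - 36/37)*(-12668) = (186/37)*(-12668) = -2356248/37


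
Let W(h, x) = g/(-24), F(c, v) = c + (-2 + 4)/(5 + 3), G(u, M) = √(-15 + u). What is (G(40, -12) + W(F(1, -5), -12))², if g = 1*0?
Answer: 25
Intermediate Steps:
g = 0
F(c, v) = ¼ + c (F(c, v) = c + 2/8 = c + 2*(⅛) = c + ¼ = ¼ + c)
W(h, x) = 0 (W(h, x) = 0/(-24) = 0*(-1/24) = 0)
(G(40, -12) + W(F(1, -5), -12))² = (√(-15 + 40) + 0)² = (√25 + 0)² = (5 + 0)² = 5² = 25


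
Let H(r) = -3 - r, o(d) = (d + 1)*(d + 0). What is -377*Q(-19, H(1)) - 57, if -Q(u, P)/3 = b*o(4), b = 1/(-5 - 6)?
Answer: -23247/11 ≈ -2113.4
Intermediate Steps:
o(d) = d*(1 + d) (o(d) = (1 + d)*d = d*(1 + d))
b = -1/11 (b = 1/(-11) = -1/11 ≈ -0.090909)
Q(u, P) = 60/11 (Q(u, P) = -(-3)*4*(1 + 4)/11 = -(-3)*4*5/11 = -(-3)*20/11 = -3*(-20/11) = 60/11)
-377*Q(-19, H(1)) - 57 = -377*60/11 - 57 = -22620/11 - 57 = -23247/11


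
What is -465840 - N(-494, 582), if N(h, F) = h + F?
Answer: -465928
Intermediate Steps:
N(h, F) = F + h
-465840 - N(-494, 582) = -465840 - (582 - 494) = -465840 - 1*88 = -465840 - 88 = -465928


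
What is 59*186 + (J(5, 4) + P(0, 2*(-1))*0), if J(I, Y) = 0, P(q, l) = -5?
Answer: 10974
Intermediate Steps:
59*186 + (J(5, 4) + P(0, 2*(-1))*0) = 59*186 + (0 - 5*0) = 10974 + (0 + 0) = 10974 + 0 = 10974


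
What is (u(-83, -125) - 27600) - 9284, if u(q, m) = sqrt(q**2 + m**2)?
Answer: -36884 + sqrt(22514) ≈ -36734.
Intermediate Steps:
u(q, m) = sqrt(m**2 + q**2)
(u(-83, -125) - 27600) - 9284 = (sqrt((-125)**2 + (-83)**2) - 27600) - 9284 = (sqrt(15625 + 6889) - 27600) - 9284 = (sqrt(22514) - 27600) - 9284 = (-27600 + sqrt(22514)) - 9284 = -36884 + sqrt(22514)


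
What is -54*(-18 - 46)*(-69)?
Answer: -238464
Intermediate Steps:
-54*(-18 - 46)*(-69) = -54*(-64)*(-69) = 3456*(-69) = -238464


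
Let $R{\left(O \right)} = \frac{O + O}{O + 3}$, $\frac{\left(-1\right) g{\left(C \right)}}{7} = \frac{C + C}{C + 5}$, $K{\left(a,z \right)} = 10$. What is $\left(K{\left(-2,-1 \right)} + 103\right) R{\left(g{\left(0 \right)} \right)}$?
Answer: $0$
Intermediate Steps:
$g{\left(C \right)} = - \frac{14 C}{5 + C}$ ($g{\left(C \right)} = - 7 \frac{C + C}{C + 5} = - 7 \frac{2 C}{5 + C} = - \frac{14 C}{5 + C}$)
$R{\left(O \right)} = \frac{2 O}{3 + O}$
$\left(K{\left(-2,-1 \right)} + 103\right) R{\left(g{\left(0 \right)} \right)} = \left(10 + 103\right) \frac{2 \left(\left(-14\right) 0 \frac{1}{5 + 0}\right)}{3 - \frac{0}{5 + 0}} = 113 \frac{2 \left(\left(-14\right) 0 \cdot \frac{1}{5}\right)}{3 - \frac{0}{5}} = 113 \frac{2 \left(\left(-14\right) 0 \cdot \frac{1}{5}\right)}{3 - 0 \cdot \frac{1}{5}} = 113 \cdot 2 \cdot 0 \frac{1}{3 + 0} = 113 \cdot 2 \cdot 0 \cdot \frac{1}{3} = 113 \cdot 0 = 0$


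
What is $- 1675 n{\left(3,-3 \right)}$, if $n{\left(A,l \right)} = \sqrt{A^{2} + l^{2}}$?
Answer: $- 5025 \sqrt{2} \approx -7106.4$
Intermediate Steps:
$- 1675 n{\left(3,-3 \right)} = - 1675 \sqrt{3^{2} + \left(-3\right)^{2}} = - 1675 \sqrt{9 + 9} = - 1675 \sqrt{18} = - 1675 \cdot 3 \sqrt{2} = - 5025 \sqrt{2}$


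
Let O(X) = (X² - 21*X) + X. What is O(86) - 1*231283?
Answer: -225607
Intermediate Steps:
O(X) = X² - 20*X
O(86) - 1*231283 = 86*(-20 + 86) - 1*231283 = 86*66 - 231283 = 5676 - 231283 = -225607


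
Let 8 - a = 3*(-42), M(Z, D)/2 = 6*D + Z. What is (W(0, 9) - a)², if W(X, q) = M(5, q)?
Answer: 256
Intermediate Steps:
M(Z, D) = 2*Z + 12*D (M(Z, D) = 2*(6*D + Z) = 2*(Z + 6*D) = 2*Z + 12*D)
W(X, q) = 10 + 12*q (W(X, q) = 2*5 + 12*q = 10 + 12*q)
a = 134 (a = 8 - 3*(-42) = 8 - 1*(-126) = 8 + 126 = 134)
(W(0, 9) - a)² = ((10 + 12*9) - 1*134)² = ((10 + 108) - 134)² = (118 - 134)² = (-16)² = 256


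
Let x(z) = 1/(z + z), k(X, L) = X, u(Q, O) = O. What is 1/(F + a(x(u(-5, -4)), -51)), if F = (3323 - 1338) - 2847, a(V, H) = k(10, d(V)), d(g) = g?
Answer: -1/852 ≈ -0.0011737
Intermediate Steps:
x(z) = 1/(2*z)
a(V, H) = 10
F = -862 (F = 1985 - 2847 = -862)
1/(F + a(x(u(-5, -4)), -51)) = 1/(-862 + 10) = 1/(-852) = -1/852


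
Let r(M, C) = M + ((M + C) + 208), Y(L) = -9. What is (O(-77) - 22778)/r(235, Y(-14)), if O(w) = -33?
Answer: -22811/669 ≈ -34.097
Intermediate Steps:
r(M, C) = 208 + C + 2*M (r(M, C) = M + ((C + M) + 208) = M + (208 + C + M) = 208 + C + 2*M)
(O(-77) - 22778)/r(235, Y(-14)) = (-33 - 22778)/(208 - 9 + 2*235) = -22811/(208 - 9 + 470) = -22811/669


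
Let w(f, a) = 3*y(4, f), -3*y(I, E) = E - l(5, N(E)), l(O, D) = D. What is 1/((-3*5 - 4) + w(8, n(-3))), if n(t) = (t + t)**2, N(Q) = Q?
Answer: -1/19 ≈ -0.052632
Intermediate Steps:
n(t) = 4*t**2 (n(t) = (2*t)**2 = 4*t**2)
y(I, E) = 0 (y(I, E) = -(E - E)/3 = -1/3*0 = 0)
w(f, a) = 0 (w(f, a) = 3*0 = 0)
1/((-3*5 - 4) + w(8, n(-3))) = 1/((-3*5 - 4) + 0) = 1/((-15 - 4) + 0) = 1/(-19 + 0) = 1/(-19) = -1/19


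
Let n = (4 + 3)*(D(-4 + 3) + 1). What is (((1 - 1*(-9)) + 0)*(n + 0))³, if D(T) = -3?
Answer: -2744000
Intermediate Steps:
n = -14 (n = (4 + 3)*(-3 + 1) = 7*(-2) = -14)
(((1 - 1*(-9)) + 0)*(n + 0))³ = (((1 - 1*(-9)) + 0)*(-14 + 0))³ = (((1 + 9) + 0)*(-14))³ = ((10 + 0)*(-14))³ = (10*(-14))³ = (-140)³ = -2744000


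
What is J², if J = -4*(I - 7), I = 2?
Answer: 400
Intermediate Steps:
J = 20 (J = -4*(2 - 7) = -4*(-5) = 20)
J² = 20² = 400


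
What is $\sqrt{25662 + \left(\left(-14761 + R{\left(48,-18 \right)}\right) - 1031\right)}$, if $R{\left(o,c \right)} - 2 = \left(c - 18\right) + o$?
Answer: $2 \sqrt{2471} \approx 99.418$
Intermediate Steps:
$R{\left(o,c \right)} = -16 + c + o$ ($R{\left(o,c \right)} = 2 + \left(\left(c - 18\right) + o\right) = 2 + \left(\left(-18 + c\right) + o\right) = 2 + \left(-18 + c + o\right) = -16 + c + o$)
$\sqrt{25662 + \left(\left(-14761 + R{\left(48,-18 \right)}\right) - 1031\right)} = \sqrt{25662 - 15778} = \sqrt{9884} = 2 \sqrt{2471}$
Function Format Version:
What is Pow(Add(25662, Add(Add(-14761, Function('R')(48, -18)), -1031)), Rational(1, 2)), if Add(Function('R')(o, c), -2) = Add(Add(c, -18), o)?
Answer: Mul(2, Pow(2471, Rational(1, 2))) ≈ 99.418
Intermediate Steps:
Function('R')(o, c) = Add(-16, c, o) (Function('R')(o, c) = Add(2, Add(Add(c, -18), o)) = Add(2, Add(Add(-18, c), o)) = Add(2, Add(-18, c, o)) = Add(-16, c, o))
Pow(Add(25662, Add(Add(-14761, Function('R')(48, -18)), -1031)), Rational(1, 2)) = Pow(Add(25662, Add(Add(-14761, Add(-16, -18, 48)), -1031)), Rational(1, 2)) = Pow(Add(25662, Add(Add(-14761, 14), -1031)), Rational(1, 2)) = Pow(Add(25662, Add(-14747, -1031)), Rational(1, 2)) = Pow(Add(25662, -15778), Rational(1, 2)) = Pow(9884, Rational(1, 2)) = Mul(2, Pow(2471, Rational(1, 2)))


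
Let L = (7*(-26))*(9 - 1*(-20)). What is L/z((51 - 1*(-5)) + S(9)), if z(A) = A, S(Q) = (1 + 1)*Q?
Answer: -2639/37 ≈ -71.324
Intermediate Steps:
S(Q) = 2*Q
L = -5278 (L = -182*(9 + 20) = -182*29 = -5278)
L/z((51 - 1*(-5)) + S(9)) = -5278/((51 - 1*(-5)) + 2*9) = -5278/((51 + 5) + 18) = -5278/(56 + 18) = -5278/74 = -5278*1/74 = -2639/37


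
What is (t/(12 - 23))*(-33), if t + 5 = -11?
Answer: -48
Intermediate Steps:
t = -16 (t = -5 - 11 = -16)
(t/(12 - 23))*(-33) = -16/(12 - 23)*(-33) = -16/(-11)*(-33) = -16*(-1/11)*(-33) = (16/11)*(-33) = -48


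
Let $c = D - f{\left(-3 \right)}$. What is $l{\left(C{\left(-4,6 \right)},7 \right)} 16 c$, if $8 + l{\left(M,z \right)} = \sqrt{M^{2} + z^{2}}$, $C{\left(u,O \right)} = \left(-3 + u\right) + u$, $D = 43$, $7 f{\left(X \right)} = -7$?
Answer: $-5632 + 704 \sqrt{170} \approx 3547.0$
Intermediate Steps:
$f{\left(X \right)} = -1$ ($f{\left(X \right)} = \frac{1}{7} \left(-7\right) = -1$)
$C{\left(u,O \right)} = -3 + 2 u$
$c = 44$ ($c = 43 - -1 = 43 + 1 = 44$)
$l{\left(M,z \right)} = -8 + \sqrt{M^{2} + z^{2}}$
$l{\left(C{\left(-4,6 \right)},7 \right)} 16 c = \left(-8 + \sqrt{\left(-3 + 2 \left(-4\right)\right)^{2} + 7^{2}}\right) 16 \cdot 44 = \left(-8 + \sqrt{\left(-3 - 8\right)^{2} + 49}\right) 16 \cdot 44 = \left(-8 + \sqrt{\left(-11\right)^{2} + 49}\right) 16 \cdot 44 = \left(-8 + \sqrt{121 + 49}\right) 16 \cdot 44 = \left(-8 + \sqrt{170}\right) 16 \cdot 44 = \left(-128 + 16 \sqrt{170}\right) 44 = -5632 + 704 \sqrt{170}$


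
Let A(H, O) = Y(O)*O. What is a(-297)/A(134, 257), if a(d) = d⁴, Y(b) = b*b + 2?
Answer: 864536409/1886123 ≈ 458.37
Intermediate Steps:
Y(b) = 2 + b² (Y(b) = b² + 2 = 2 + b²)
A(H, O) = O*(2 + O²) (A(H, O) = (2 + O²)*O = O*(2 + O²))
a(-297)/A(134, 257) = (-297)⁴/((257*(2 + 257²))) = 7780827681/((257*(2 + 66049))) = 7780827681/((257*66051)) = 7780827681/16975107 = 7780827681*(1/16975107) = 864536409/1886123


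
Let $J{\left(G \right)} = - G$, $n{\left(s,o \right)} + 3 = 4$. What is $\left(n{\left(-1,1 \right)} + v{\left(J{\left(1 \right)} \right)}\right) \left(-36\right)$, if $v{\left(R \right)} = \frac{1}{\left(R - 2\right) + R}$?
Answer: $-27$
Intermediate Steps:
$n{\left(s,o \right)} = 1$ ($n{\left(s,o \right)} = -3 + 4 = 1$)
$v{\left(R \right)} = \frac{1}{-2 + 2 R}$ ($v{\left(R \right)} = \frac{1}{\left(-2 + R\right) + R} = \frac{1}{-2 + 2 R}$)
$\left(n{\left(-1,1 \right)} + v{\left(J{\left(1 \right)} \right)}\right) \left(-36\right) = \left(1 + \frac{1}{2 \left(-1 - 1\right)}\right) \left(-36\right) = \left(1 + \frac{1}{2 \left(-2\right)}\right) \left(-36\right) = \left(1 + \frac{1}{2} \left(- \frac{1}{2}\right)\right) \left(-36\right) = \left(1 - \frac{1}{4}\right) \left(-36\right) = \frac{3}{4} \left(-36\right) = -27$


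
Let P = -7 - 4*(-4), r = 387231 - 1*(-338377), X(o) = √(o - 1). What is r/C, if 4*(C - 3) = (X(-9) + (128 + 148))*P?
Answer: 1207411712/1038471 - 1451216*I*√10/346157 ≈ 1162.7 - 13.257*I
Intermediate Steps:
X(o) = √(-1 + o)
r = 725608 (r = 387231 + 338377 = 725608)
P = 9 (P = -7 + 16 = 9)
C = 624 + 9*I*√10/4 (C = 3 + ((√(-1 - 9) + (128 + 148))*9)/4 = 3 + ((√(-10) + 276)*9)/4 = 3 + ((I*√10 + 276)*9)/4 = 3 + ((276 + I*√10)*9)/4 = 3 + (2484 + 9*I*√10)/4 = 3 + (621 + 9*I*√10/4) = 624 + 9*I*√10/4 ≈ 624.0 + 7.1151*I)
r/C = 725608/(624 + 9*I*√10/4)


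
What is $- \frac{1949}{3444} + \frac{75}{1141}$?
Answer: $- \frac{280787}{561372} \approx -0.50018$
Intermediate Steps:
$- \frac{1949}{3444} + \frac{75}{1141} = - \frac{280787}{561372}$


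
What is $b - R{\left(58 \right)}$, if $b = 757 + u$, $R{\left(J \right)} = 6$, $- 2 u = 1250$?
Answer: $126$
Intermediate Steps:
$u = -625$ ($u = \left(- \frac{1}{2}\right) 1250 = -625$)
$b = 132$ ($b = 757 - 625 = 132$)
$b - R{\left(58 \right)} = 132 - 6 = 126$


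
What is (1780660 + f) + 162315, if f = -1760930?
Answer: 182045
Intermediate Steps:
(1780660 + f) + 162315 = (1780660 - 1760930) + 162315 = 19730 + 162315 = 182045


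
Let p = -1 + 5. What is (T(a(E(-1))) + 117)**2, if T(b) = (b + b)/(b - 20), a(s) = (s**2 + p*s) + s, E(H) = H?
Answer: 123904/9 ≈ 13767.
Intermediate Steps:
p = 4
a(s) = s**2 + 5*s (a(s) = (s**2 + 4*s) + s = s**2 + 5*s)
T(b) = 2*b/(-20 + b) (T(b) = (2*b)/(-20 + b) = 2*b/(-20 + b))
(T(a(E(-1))) + 117)**2 = (2*(-(5 - 1))/(-20 - (5 - 1)) + 117)**2 = (2*(-1*4)/(-20 - 1*4) + 117)**2 = (2*(-4)/(-20 - 4) + 117)**2 = (2*(-4)/(-24) + 117)**2 = (2*(-4)*(-1/24) + 117)**2 = (1/3 + 117)**2 = (352/3)**2 = 123904/9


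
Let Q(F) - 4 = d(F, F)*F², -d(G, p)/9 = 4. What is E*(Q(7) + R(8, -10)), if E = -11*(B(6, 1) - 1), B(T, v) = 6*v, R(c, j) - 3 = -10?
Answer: 97185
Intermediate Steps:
R(c, j) = -7 (R(c, j) = 3 - 10 = -7)
d(G, p) = -36 (d(G, p) = -9*4 = -36)
Q(F) = 4 - 36*F²
E = -55 (E = -11*(6*1 - 1) = -11*(6 - 1) = -11*5 = -55)
E*(Q(7) + R(8, -10)) = -55*((4 - 36*7²) - 7) = -55*((4 - 36*49) - 7) = -55*((4 - 1764) - 7) = -55*(-1760 - 7) = -55*(-1767) = 97185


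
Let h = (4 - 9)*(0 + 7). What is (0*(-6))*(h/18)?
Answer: 0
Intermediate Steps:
h = -35 (h = -5*7 = -35)
(0*(-6))*(h/18) = (0*(-6))*(-35/18) = 0*(-35*1/18) = 0*(-35/18) = 0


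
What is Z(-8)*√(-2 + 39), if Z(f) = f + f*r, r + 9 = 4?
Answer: 32*√37 ≈ 194.65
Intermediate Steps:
r = -5 (r = -9 + 4 = -5)
Z(f) = -4*f (Z(f) = f + f*(-5) = f - 5*f = -4*f)
Z(-8)*√(-2 + 39) = (-4*(-8))*√(-2 + 39) = 32*√37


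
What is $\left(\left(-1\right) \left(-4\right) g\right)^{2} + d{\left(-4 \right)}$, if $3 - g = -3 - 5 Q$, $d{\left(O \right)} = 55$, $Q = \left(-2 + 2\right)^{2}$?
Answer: $631$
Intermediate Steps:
$Q = 0$ ($Q = 0^{2} = 0$)
$g = 6$ ($g = 3 - \left(-3 - 0\right) = 3 - \left(-3 + 0\right) = 3 - -3 = 3 + 3 = 6$)
$\left(\left(-1\right) \left(-4\right) g\right)^{2} + d{\left(-4 \right)} = \left(\left(-1\right) \left(-4\right) 6\right)^{2} + 55 = \left(4 \cdot 6\right)^{2} + 55 = 24^{2} + 55 = 576 + 55 = 631$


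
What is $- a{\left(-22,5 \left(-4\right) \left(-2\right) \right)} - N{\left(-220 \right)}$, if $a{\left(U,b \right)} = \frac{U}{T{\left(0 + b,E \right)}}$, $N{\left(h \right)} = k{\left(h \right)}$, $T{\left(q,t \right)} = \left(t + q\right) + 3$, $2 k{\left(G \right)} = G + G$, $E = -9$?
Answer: $\frac{3751}{17} \approx 220.65$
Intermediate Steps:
$k{\left(G \right)} = G$ ($k{\left(G \right)} = \frac{G + G}{2} = \frac{2 G}{2} = G$)
$T{\left(q,t \right)} = 3 + q + t$ ($T{\left(q,t \right)} = \left(q + t\right) + 3 = 3 + q + t$)
$N{\left(h \right)} = h$
$a{\left(U,b \right)} = \frac{U}{-6 + b}$ ($a{\left(U,b \right)} = \frac{U}{3 + \left(0 + b\right) - 9} = \frac{U}{3 + b - 9} = \frac{U}{-6 + b}$)
$- a{\left(-22,5 \left(-4\right) \left(-2\right) \right)} - N{\left(-220 \right)} = - \frac{-22}{-6 + 5 \left(-4\right) \left(-2\right)} - -220 = - \frac{-22}{-6 - -40} + 220 = - \frac{-22}{-6 + 40} + 220 = - \frac{-22}{34} + 220 = \left(-1\right) \left(- \frac{11}{17}\right) + 220 = \frac{11}{17} + 220 = \frac{3751}{17}$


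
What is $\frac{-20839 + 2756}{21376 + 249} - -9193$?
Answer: $\frac{198780542}{21625} \approx 9192.2$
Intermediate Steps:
$\frac{-20839 + 2756}{21376 + 249} - -9193 = - \frac{18083}{21625} + 9193 = \frac{198780542}{21625}$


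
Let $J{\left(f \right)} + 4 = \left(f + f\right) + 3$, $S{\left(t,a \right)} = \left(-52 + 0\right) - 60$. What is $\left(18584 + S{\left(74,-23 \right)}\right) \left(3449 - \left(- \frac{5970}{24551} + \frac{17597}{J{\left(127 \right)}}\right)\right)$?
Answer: $\frac{387775591853520}{6211403} \approx 6.243 \cdot 10^{7}$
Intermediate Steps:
$S{\left(t,a \right)} = -112$ ($S{\left(t,a \right)} = -52 - 60 = -112$)
$J{\left(f \right)} = -1 + 2 f$ ($J{\left(f \right)} = -4 + \left(\left(f + f\right) + 3\right) = -4 + \left(2 f + 3\right) = -4 + \left(3 + 2 f\right) = -1 + 2 f$)
$\left(18584 + S{\left(74,-23 \right)}\right) \left(3449 - \left(- \frac{5970}{24551} + \frac{17597}{J{\left(127 \right)}}\right)\right) = \left(18584 - 112\right) \left(3449 - \left(- \frac{5970}{24551} + \frac{17597}{-1 + 2 \cdot 127}\right)\right) = 18472 \left(3449 - \left(- \frac{5970}{24551} + \frac{17597}{-1 + 254}\right)\right) = 18472 \left(3449 + \left(- \frac{17597}{253} + \frac{5970}{24551}\right)\right) = 18472 \left(3449 - \frac{430513537}{6211403}\right) = 18472 \cdot \frac{20992615410}{6211403} = \frac{387775591853520}{6211403}$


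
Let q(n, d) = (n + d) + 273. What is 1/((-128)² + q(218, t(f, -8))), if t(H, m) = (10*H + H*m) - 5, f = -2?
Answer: 1/16866 ≈ 5.9291e-5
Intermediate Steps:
t(H, m) = -5 + 10*H + H*m
q(n, d) = 273 + d + n (q(n, d) = (d + n) + 273 = 273 + d + n)
1/((-128)² + q(218, t(f, -8))) = 1/((-128)² + (273 + (-5 + 10*(-2) - 2*(-8)) + 218)) = 1/(16384 + (273 + (-5 - 20 + 16) + 218)) = 1/(16384 + (273 - 9 + 218)) = 1/(16384 + 482) = 1/16866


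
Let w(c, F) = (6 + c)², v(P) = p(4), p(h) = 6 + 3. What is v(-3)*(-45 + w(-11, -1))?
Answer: -180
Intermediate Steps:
p(h) = 9
v(P) = 9
v(-3)*(-45 + w(-11, -1)) = 9*(-45 + (6 - 11)²) = 9*(-45 + (-5)²) = 9*(-45 + 25) = 9*(-20) = -180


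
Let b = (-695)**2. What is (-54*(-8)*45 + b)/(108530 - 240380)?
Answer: -100493/26370 ≈ -3.8109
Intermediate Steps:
b = 483025
(-54*(-8)*45 + b)/(108530 - 240380) = (-54*(-8)*45 + 483025)/(108530 - 240380) = (432*45 + 483025)/(-131850) = (19440 + 483025)*(-1/131850) = 502465*(-1/131850) = -100493/26370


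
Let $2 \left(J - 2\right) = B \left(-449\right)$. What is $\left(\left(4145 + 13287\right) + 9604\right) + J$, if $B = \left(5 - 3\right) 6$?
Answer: $24344$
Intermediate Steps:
$B = 12$ ($B = 2 \cdot 6 = 12$)
$J = -2692$ ($J = 2 + \frac{12 \left(-449\right)}{2} = 2 + \frac{1}{2} \left(-5388\right) = 2 - 2694 = -2692$)
$\left(\left(4145 + 13287\right) + 9604\right) + J = \left(\left(4145 + 13287\right) + 9604\right) - 2692 = \left(17432 + 9604\right) - 2692 = 27036 - 2692 = 24344$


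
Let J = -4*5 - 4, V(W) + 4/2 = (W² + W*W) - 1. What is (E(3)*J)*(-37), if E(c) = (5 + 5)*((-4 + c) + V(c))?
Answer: 124320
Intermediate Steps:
V(W) = -3 + 2*W² (V(W) = -2 + ((W² + W*W) - 1) = -2 + ((W² + W²) - 1) = -2 + (2*W² - 1) = -2 + (-1 + 2*W²) = -3 + 2*W²)
J = -24 (J = -20 - 4 = -24)
E(c) = -70 + 10*c + 20*c² (E(c) = (5 + 5)*((-4 + c) + (-3 + 2*c²)) = 10*(-7 + c + 2*c²) = -70 + 10*c + 20*c²)
(E(3)*J)*(-37) = ((-70 + 10*3 + 20*3²)*(-24))*(-37) = ((-70 + 30 + 20*9)*(-24))*(-37) = ((-70 + 30 + 180)*(-24))*(-37) = (140*(-24))*(-37) = -3360*(-37) = 124320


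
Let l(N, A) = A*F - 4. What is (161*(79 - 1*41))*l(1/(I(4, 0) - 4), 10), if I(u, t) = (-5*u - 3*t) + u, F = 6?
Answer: 342608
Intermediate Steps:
I(u, t) = -4*u - 3*t
l(N, A) = -4 + 6*A (l(N, A) = A*6 - 4 = 6*A - 4 = -4 + 6*A)
(161*(79 - 1*41))*l(1/(I(4, 0) - 4), 10) = (161*(79 - 1*41))*(-4 + 6*10) = (161*(79 - 41))*(-4 + 60) = (161*38)*56 = 6118*56 = 342608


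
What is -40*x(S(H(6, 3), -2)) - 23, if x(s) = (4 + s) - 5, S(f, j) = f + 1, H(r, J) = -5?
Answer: 177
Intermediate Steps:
S(f, j) = 1 + f
x(s) = -1 + s
-40*x(S(H(6, 3), -2)) - 23 = -40*(-1 + (1 - 5)) - 23 = -40*(-1 - 4) - 23 = -40*(-5) - 23 = 200 - 23 = 177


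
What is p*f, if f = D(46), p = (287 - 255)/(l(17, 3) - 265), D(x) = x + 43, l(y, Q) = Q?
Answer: -1424/131 ≈ -10.870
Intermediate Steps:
D(x) = 43 + x
p = -16/131 (p = (287 - 255)/(3 - 265) = 32/(-262) = 32*(-1/262) = -16/131 ≈ -0.12214)
f = 89 (f = 43 + 46 = 89)
p*f = -16/131*89 = -1424/131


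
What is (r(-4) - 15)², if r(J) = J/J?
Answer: 196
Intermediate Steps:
r(J) = 1
(r(-4) - 15)² = (1 - 15)² = (-14)² = 196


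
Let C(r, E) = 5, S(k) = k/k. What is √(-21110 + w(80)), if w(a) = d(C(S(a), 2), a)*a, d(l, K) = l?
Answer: I*√20710 ≈ 143.91*I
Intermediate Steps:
S(k) = 1
w(a) = 5*a
√(-21110 + w(80)) = √(-21110 + 5*80) = √(-21110 + 400) = √(-20710) = I*√20710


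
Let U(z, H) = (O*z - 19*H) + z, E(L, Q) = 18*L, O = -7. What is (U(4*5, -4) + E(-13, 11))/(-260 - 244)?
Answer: 139/252 ≈ 0.55159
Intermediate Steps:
U(z, H) = -19*H - 6*z (U(z, H) = (-7*z - 19*H) + z = (-19*H - 7*z) + z = -19*H - 6*z)
(U(4*5, -4) + E(-13, 11))/(-260 - 244) = ((-19*(-4) - 24*5) + 18*(-13))/(-260 - 244) = ((76 - 6*20) - 234)/(-504) = ((76 - 120) - 234)*(-1/504) = (-44 - 234)*(-1/504) = -278*(-1/504) = 139/252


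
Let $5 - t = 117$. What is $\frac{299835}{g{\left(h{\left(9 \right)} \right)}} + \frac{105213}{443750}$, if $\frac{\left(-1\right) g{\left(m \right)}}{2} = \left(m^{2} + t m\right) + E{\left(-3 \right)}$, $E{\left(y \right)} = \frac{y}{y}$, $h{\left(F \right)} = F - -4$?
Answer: $\frac{66661194543}{570662500} \approx 116.81$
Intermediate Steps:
$h{\left(F \right)} = 4 + F$ ($h{\left(F \right)} = F + 4 = 4 + F$)
$t = -112$ ($t = 5 - 117 = -112$)
$E{\left(y \right)} = 1$
$g{\left(m \right)} = -2 - 2 m^{2} + 224 m$ ($g{\left(m \right)} = - 2 \left(\left(m^{2} - 112 m\right) + 1\right) = - 2 \left(1 + m^{2} - 112 m\right) = -2 - 2 m^{2} + 224 m$)
$\frac{299835}{g{\left(h{\left(9 \right)} \right)}} + \frac{105213}{443750} = \frac{299835}{-2 - 2 \left(4 + 9\right)^{2} + 224 \left(4 + 9\right)} + \frac{105213}{443750} = \frac{299835}{-2 - 2 \cdot 13^{2} + 224 \cdot 13} + 105213 \cdot \frac{1}{443750} = \frac{299835}{-2 - 338 + 2912} + \frac{105213}{443750} = \frac{299835}{2572} + \frac{105213}{443750} = \frac{66661194543}{570662500}$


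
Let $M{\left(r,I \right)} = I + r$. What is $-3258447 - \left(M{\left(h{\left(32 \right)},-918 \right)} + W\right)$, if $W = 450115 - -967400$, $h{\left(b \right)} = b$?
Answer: $-4675076$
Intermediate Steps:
$W = 1417515$ ($W = 450115 + 967400 = 1417515$)
$-3258447 - \left(M{\left(h{\left(32 \right)},-918 \right)} + W\right) = -3258447 - \left(\left(-918 + 32\right) + 1417515\right) = -3258447 - \left(-886 + 1417515\right) = -3258447 - 1416629 = -4675076$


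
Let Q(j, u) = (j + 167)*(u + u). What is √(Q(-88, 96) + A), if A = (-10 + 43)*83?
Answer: √17907 ≈ 133.82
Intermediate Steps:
Q(j, u) = 2*u*(167 + j) (Q(j, u) = (167 + j)*(2*u) = 2*u*(167 + j))
A = 2739 (A = 33*83 = 2739)
√(Q(-88, 96) + A) = √(2*96*(167 - 88) + 2739) = √(2*96*79 + 2739) = √(15168 + 2739) = √17907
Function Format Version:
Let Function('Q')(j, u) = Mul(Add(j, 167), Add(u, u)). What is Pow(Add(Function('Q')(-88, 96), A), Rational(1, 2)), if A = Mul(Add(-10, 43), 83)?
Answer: Pow(17907, Rational(1, 2)) ≈ 133.82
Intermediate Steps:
Function('Q')(j, u) = Mul(2, u, Add(167, j)) (Function('Q')(j, u) = Mul(Add(167, j), Mul(2, u)) = Mul(2, u, Add(167, j)))
A = 2739 (A = Mul(33, 83) = 2739)
Pow(Add(Function('Q')(-88, 96), A), Rational(1, 2)) = Pow(Add(Mul(2, 96, Add(167, -88)), 2739), Rational(1, 2)) = Pow(Add(Mul(2, 96, 79), 2739), Rational(1, 2)) = Pow(Add(15168, 2739), Rational(1, 2)) = Pow(17907, Rational(1, 2))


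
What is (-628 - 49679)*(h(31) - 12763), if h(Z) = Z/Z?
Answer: 642017934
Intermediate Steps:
h(Z) = 1
(-628 - 49679)*(h(31) - 12763) = (-628 - 49679)*(1 - 12763) = -50307*(-12762) = 642017934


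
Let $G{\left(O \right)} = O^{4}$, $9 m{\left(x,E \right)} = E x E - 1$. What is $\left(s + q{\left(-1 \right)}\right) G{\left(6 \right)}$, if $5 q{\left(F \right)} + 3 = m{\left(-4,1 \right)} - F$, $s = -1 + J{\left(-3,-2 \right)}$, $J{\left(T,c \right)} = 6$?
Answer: $\frac{29088}{5} \approx 5817.6$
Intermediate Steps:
$m{\left(x,E \right)} = - \frac{1}{9} + \frac{x E^{2}}{9}$ ($m{\left(x,E \right)} = \frac{E x E - 1}{9} = \frac{x E^{2} - 1}{9} = \frac{-1 + x E^{2}}{9} = - \frac{1}{9} + \frac{x E^{2}}{9}$)
$s = 5$ ($s = -1 + 6 = 5$)
$q{\left(F \right)} = - \frac{32}{45} - \frac{F}{5}$ ($q{\left(F \right)} = - \frac{3}{5} + \frac{\left(- \frac{1}{9} + \frac{1}{9} \left(-4\right) 1^{2}\right) - F}{5} = - \frac{3}{5} + \frac{\left(- \frac{1}{9} + \frac{1}{9} \left(-4\right) 1\right) - F}{5} = - \frac{3}{5} + \frac{\left(- \frac{1}{9} - \frac{4}{9}\right) - F}{5} = - \frac{3}{5} + \frac{- \frac{5}{9} - F}{5} = - \frac{3}{5} - \left(\frac{1}{9} + \frac{F}{5}\right) = - \frac{32}{45} - \frac{F}{5}$)
$\left(s + q{\left(-1 \right)}\right) G{\left(6 \right)} = \left(5 - \frac{23}{45}\right) 6^{4} = \left(5 + \left(- \frac{32}{45} + \frac{1}{5}\right)\right) 1296 = \left(5 - \frac{23}{45}\right) 1296 = \frac{202}{45} \cdot 1296 = \frac{29088}{5}$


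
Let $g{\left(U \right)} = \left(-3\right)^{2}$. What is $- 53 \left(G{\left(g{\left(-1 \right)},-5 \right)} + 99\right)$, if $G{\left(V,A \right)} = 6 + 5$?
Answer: $-5830$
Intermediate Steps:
$g{\left(U \right)} = 9$
$G{\left(V,A \right)} = 11$
$- 53 \left(G{\left(g{\left(-1 \right)},-5 \right)} + 99\right) = - 53 \left(11 + 99\right) = \left(-53\right) 110 = -5830$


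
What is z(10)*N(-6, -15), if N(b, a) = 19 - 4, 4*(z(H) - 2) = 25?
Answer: 495/4 ≈ 123.75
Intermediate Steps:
z(H) = 33/4 (z(H) = 2 + (1/4)*25 = 2 + 25/4 = 33/4)
N(b, a) = 15
z(10)*N(-6, -15) = (33/4)*15 = 495/4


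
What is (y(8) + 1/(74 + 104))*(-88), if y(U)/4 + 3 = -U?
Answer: 344564/89 ≈ 3871.5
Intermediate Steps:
y(U) = -12 - 4*U (y(U) = -12 + 4*(-U) = -12 - 4*U)
(y(8) + 1/(74 + 104))*(-88) = ((-12 - 4*8) + 1/(74 + 104))*(-88) = ((-12 - 32) + 1/178)*(-88) = (-44 + 1/178)*(-88) = -7831/178*(-88) = 344564/89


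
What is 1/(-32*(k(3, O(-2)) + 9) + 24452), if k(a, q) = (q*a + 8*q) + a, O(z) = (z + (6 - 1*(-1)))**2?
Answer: 1/15268 ≈ 6.5496e-5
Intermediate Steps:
O(z) = (7 + z)**2 (O(z) = (z + (6 + 1))**2 = (z + 7)**2 = (7 + z)**2)
k(a, q) = a + 8*q + a*q (k(a, q) = (a*q + 8*q) + a = (8*q + a*q) + a = a + 8*q + a*q)
1/(-32*(k(3, O(-2)) + 9) + 24452) = 1/(-32*((3 + 8*(7 - 2)**2 + 3*(7 - 2)**2) + 9) + 24452) = 1/(-32*((3 + 8*5**2 + 3*5**2) + 9) + 24452) = 1/(-32*((3 + 8*25 + 3*25) + 9) + 24452) = 1/(-32*((3 + 200 + 75) + 9) + 24452) = 1/(-32*(278 + 9) + 24452) = 1/(-32*287 + 24452) = 1/(-9184 + 24452) = 1/15268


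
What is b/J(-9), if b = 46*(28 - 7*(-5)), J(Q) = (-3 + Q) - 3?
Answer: -966/5 ≈ -193.20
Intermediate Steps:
J(Q) = -6 + Q
b = 2898 (b = 46*(28 + 35) = 46*63 = 2898)
b/J(-9) = 2898/(-6 - 9) = 2898/(-15) = -1/15*2898 = -966/5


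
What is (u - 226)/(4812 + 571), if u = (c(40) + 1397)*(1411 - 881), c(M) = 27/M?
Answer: 2962167/21532 ≈ 137.57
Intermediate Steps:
u = 2963071/4 (u = (27/40 + 1397)*(1411 - 881) = (27*(1/40) + 1397)*530 = (27/40 + 1397)*530 = (55907/40)*530 = 2963071/4 ≈ 7.4077e+5)
(u - 226)/(4812 + 571) = (2963071/4 - 226)/(4812 + 571) = (2962167/4)/5383 = (2962167/4)*(1/5383) = 2962167/21532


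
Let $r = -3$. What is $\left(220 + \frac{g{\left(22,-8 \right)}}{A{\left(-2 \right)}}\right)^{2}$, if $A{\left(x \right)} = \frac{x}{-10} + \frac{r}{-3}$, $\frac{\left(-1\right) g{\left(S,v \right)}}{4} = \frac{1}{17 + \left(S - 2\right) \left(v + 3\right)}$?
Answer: $\frac{3001944100}{62001} \approx 48418.0$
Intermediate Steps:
$g{\left(S,v \right)} = - \frac{4}{17 + \left(-2 + S\right) \left(3 + v\right)}$ ($g{\left(S,v \right)} = - \frac{4}{17 + \left(S - 2\right) \left(v + 3\right)} = - \frac{4}{17 + \left(-2 + S\right) \left(3 + v\right)}$)
$A{\left(x \right)} = 1 - \frac{x}{10}$ ($A{\left(x \right)} = \frac{x}{-10} - \frac{3}{-3} = x \left(- \frac{1}{10}\right) - -1 = - \frac{x}{10} + 1 = 1 - \frac{x}{10}$)
$\left(220 + \frac{g{\left(22,-8 \right)}}{A{\left(-2 \right)}}\right)^{2} = \left(220 + \frac{\left(-4\right) \frac{1}{11 - -16 + 3 \cdot 22 + 22 \left(-8\right)}}{1 - - \frac{1}{5}}\right)^{2} = \left(220 + \frac{\left(-4\right) \frac{1}{11 + 16 + 66 - 176}}{1 + \frac{1}{5}}\right)^{2} = \left(220 + \frac{\left(-4\right) \frac{1}{-83}}{\frac{6}{5}}\right)^{2} = \left(220 + \left(-4\right) \left(- \frac{1}{83}\right) \frac{5}{6}\right)^{2} = \left(220 + \frac{4}{83} \cdot \frac{5}{6}\right)^{2} = \left(220 + \frac{10}{249}\right)^{2} = \left(\frac{54790}{249}\right)^{2} = \frac{3001944100}{62001}$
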